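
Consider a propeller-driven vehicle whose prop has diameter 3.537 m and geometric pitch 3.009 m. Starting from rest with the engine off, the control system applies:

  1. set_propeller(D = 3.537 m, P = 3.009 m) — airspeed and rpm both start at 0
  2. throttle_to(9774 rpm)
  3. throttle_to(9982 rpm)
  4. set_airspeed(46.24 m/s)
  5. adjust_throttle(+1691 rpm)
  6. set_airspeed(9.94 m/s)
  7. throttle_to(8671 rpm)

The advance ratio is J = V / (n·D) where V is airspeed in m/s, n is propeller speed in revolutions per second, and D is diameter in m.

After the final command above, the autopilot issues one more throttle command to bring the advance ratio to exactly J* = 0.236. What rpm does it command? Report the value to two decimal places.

rpm = 714.48

set_propeller: D = 3.537 m, P = 3.009 m (p = P/D = 0.850721); state ← (V=0, rpm=0)
throttle_to(9774): rpm ← 9774
throttle_to(9982): rpm ← 9982
set_airspeed(46.24): V ← 46.24 m/s
adjust_throttle(+1691): rpm ← 9982 +1691 = 11673
set_airspeed(9.94): V ← 9.94 m/s
throttle_to(8671): rpm ← 8671
final state: V = 9.94 m/s, rpm = 8671 → n = rpm/60 = 144.516667 rev/s
target J* = 0.236; solve J* = V/(n·D) for n: n = V/(J*·D) = 9.94/(0.236 × 3.537) = 11.908014 rev/s
rpm = 60·n = 714.480815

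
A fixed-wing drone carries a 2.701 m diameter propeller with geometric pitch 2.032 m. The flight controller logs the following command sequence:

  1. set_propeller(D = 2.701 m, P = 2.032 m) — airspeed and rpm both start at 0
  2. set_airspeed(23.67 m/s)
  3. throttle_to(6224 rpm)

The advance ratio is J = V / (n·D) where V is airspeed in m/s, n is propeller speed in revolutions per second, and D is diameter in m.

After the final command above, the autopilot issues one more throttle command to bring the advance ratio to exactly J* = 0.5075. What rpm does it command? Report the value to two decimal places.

set_propeller: D = 2.701 m, P = 2.032 m (p = P/D = 0.752314); state ← (V=0, rpm=0)
set_airspeed(23.67): V ← 23.67 m/s
throttle_to(6224): rpm ← 6224
final state: V = 23.67 m/s, rpm = 6224 → n = rpm/60 = 103.733333 rev/s
target J* = 0.5075; solve J* = V/(n·D) for n: n = V/(J*·D) = 23.67/(0.5075 × 2.701) = 17.267825 rev/s
rpm = 60·n = 1036.069473

rpm = 1036.07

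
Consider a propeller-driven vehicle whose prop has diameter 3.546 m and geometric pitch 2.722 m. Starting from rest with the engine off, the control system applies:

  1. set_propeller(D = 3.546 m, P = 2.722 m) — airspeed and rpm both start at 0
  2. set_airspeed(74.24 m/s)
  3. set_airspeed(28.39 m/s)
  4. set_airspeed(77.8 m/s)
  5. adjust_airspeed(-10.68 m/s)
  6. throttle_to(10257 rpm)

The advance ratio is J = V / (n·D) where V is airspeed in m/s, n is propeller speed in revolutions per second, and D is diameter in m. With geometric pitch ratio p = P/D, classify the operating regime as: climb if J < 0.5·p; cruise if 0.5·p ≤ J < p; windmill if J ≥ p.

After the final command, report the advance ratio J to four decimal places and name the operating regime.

set_propeller: D = 3.546 m, P = 2.722 m (p = P/D = 0.767625); state ← (V=0, rpm=0)
set_airspeed(74.24): V ← 74.24 m/s
set_airspeed(28.39): V ← 28.39 m/s
set_airspeed(77.8): V ← 77.8 m/s
adjust_airspeed(-10.68): V ← 77.8 -10.68 = 67.12 m/s
throttle_to(10257): rpm ← 10257
final state: V = 67.12 m/s, rpm = 10257 → n = rpm/60 = 170.950000 rev/s
J = V / (n·D) = 67.12 / (170.950000 × 3.546) = 0.110725
regime bands: climb J<0.3838 | cruise [0.3838, 0.7676) | windmill J≥0.7676
J = 0.1107 → climb

J = 0.1107, regime = climb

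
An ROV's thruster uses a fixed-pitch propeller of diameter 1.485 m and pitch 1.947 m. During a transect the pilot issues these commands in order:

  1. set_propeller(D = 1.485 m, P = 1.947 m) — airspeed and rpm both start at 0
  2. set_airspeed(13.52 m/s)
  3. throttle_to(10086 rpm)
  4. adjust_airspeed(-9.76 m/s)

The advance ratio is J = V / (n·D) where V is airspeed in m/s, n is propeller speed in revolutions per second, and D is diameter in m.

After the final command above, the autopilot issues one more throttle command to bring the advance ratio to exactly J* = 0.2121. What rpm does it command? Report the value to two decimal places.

rpm = 716.26

set_propeller: D = 1.485 m, P = 1.947 m (p = P/D = 1.311111); state ← (V=0, rpm=0)
set_airspeed(13.52): V ← 13.52 m/s
throttle_to(10086): rpm ← 10086
adjust_airspeed(-9.76): V ← 13.52 -9.76 = 3.76 m/s
final state: V = 3.76 m/s, rpm = 10086 → n = rpm/60 = 168.100000 rev/s
target J* = 0.2121; solve J* = V/(n·D) for n: n = V/(J*·D) = 3.76/(0.2121 × 1.485) = 11.937702 rev/s
rpm = 60·n = 716.262102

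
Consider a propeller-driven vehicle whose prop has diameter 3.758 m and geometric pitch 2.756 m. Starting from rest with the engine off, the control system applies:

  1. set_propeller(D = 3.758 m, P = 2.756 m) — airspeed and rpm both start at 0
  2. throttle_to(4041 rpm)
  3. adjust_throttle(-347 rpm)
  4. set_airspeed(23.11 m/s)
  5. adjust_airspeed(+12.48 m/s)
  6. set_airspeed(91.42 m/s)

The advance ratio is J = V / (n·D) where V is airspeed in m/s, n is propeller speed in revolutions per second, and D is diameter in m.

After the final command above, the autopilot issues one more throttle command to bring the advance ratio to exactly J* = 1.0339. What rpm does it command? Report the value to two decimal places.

rpm = 1411.75

set_propeller: D = 3.758 m, P = 2.756 m (p = P/D = 0.733369); state ← (V=0, rpm=0)
throttle_to(4041): rpm ← 4041
adjust_throttle(-347): rpm ← 4041 -347 = 3694
set_airspeed(23.11): V ← 23.11 m/s
adjust_airspeed(+12.48): V ← 23.11 +12.48 = 35.59 m/s
set_airspeed(91.42): V ← 91.42 m/s
final state: V = 91.42 m/s, rpm = 3694 → n = rpm/60 = 61.566667 rev/s
target J* = 1.0339; solve J* = V/(n·D) for n: n = V/(J*·D) = 91.42/(1.0339 × 3.758) = 23.529132 rev/s
rpm = 60·n = 1411.747919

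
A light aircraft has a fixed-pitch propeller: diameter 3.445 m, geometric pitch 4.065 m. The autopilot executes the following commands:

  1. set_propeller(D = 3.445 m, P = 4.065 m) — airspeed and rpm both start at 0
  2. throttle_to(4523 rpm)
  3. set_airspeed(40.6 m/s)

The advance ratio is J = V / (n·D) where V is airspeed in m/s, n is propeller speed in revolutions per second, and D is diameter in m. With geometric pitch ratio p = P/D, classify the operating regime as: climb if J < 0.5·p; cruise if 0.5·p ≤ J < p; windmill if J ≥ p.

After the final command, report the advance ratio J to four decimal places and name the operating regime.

set_propeller: D = 3.445 m, P = 4.065 m (p = P/D = 1.179971); state ← (V=0, rpm=0)
throttle_to(4523): rpm ← 4523
set_airspeed(40.6): V ← 40.6 m/s
final state: V = 40.6 m/s, rpm = 4523 → n = rpm/60 = 75.383333 rev/s
J = V / (n·D) = 40.6 / (75.383333 × 3.445) = 0.156337
regime bands: climb J<0.5900 | cruise [0.5900, 1.1800) | windmill J≥1.1800
J = 0.1563 → climb

J = 0.1563, regime = climb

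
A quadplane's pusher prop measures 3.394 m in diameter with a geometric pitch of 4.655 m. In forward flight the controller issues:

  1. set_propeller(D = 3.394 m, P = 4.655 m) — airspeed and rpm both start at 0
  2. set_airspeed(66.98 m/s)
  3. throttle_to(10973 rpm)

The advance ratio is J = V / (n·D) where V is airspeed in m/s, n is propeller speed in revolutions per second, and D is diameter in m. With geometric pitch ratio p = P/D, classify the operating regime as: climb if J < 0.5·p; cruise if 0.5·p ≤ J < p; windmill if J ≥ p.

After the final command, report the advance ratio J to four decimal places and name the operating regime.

set_propeller: D = 3.394 m, P = 4.655 m (p = P/D = 1.371538); state ← (V=0, rpm=0)
set_airspeed(66.98): V ← 66.98 m/s
throttle_to(10973): rpm ← 10973
final state: V = 66.98 m/s, rpm = 10973 → n = rpm/60 = 182.883333 rev/s
J = V / (n·D) = 66.98 / (182.883333 × 3.394) = 0.107909
regime bands: climb J<0.6858 | cruise [0.6858, 1.3715) | windmill J≥1.3715
J = 0.1079 → climb

J = 0.1079, regime = climb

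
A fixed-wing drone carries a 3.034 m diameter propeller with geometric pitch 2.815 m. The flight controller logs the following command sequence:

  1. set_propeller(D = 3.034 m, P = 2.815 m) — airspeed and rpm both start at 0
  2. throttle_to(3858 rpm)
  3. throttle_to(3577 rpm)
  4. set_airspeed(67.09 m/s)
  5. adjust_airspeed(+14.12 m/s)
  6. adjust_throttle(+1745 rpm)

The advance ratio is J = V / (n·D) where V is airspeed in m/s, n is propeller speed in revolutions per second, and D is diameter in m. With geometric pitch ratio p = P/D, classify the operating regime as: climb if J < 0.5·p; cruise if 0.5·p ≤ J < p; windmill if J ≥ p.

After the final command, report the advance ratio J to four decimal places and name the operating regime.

set_propeller: D = 3.034 m, P = 2.815 m (p = P/D = 0.927818); state ← (V=0, rpm=0)
throttle_to(3858): rpm ← 3858
throttle_to(3577): rpm ← 3577
set_airspeed(67.09): V ← 67.09 m/s
adjust_airspeed(+14.12): V ← 67.09 +14.12 = 81.21 m/s
adjust_throttle(+1745): rpm ← 3577 +1745 = 5322
final state: V = 81.21 m/s, rpm = 5322 → n = rpm/60 = 88.700000 rev/s
J = V / (n·D) = 81.21 / (88.700000 × 3.034) = 0.301766
regime bands: climb J<0.4639 | cruise [0.4639, 0.9278) | windmill J≥0.9278
J = 0.3018 → climb

J = 0.3018, regime = climb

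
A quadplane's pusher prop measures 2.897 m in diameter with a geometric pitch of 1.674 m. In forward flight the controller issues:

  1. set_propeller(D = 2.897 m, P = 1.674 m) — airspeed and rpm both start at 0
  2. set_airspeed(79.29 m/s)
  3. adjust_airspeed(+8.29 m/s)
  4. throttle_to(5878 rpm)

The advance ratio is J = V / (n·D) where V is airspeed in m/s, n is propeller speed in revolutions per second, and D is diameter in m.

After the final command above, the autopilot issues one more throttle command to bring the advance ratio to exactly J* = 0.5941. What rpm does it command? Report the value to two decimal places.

set_propeller: D = 2.897 m, P = 1.674 m (p = P/D = 0.577839); state ← (V=0, rpm=0)
set_airspeed(79.29): V ← 79.29 m/s
adjust_airspeed(+8.29): V ← 79.29 +8.29 = 87.58 m/s
throttle_to(5878): rpm ← 5878
final state: V = 87.58 m/s, rpm = 5878 → n = rpm/60 = 97.966667 rev/s
target J* = 0.5941; solve J* = V/(n·D) for n: n = V/(J*·D) = 87.58/(0.5941 × 2.897) = 50.885834 rev/s
rpm = 60·n = 3053.150015

rpm = 3053.15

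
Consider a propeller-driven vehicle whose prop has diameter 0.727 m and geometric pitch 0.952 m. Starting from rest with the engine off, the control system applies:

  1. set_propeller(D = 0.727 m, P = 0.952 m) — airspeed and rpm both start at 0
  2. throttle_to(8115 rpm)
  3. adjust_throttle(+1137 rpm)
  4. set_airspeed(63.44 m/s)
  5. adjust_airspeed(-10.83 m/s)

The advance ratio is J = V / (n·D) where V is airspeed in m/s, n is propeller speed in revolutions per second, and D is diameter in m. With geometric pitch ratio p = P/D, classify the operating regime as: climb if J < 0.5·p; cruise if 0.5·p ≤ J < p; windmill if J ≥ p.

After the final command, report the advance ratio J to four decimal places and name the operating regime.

J = 0.4693, regime = climb

set_propeller: D = 0.727 m, P = 0.952 m (p = P/D = 1.309491); state ← (V=0, rpm=0)
throttle_to(8115): rpm ← 8115
adjust_throttle(+1137): rpm ← 8115 +1137 = 9252
set_airspeed(63.44): V ← 63.44 m/s
adjust_airspeed(-10.83): V ← 63.44 -10.83 = 52.61 m/s
final state: V = 52.61 m/s, rpm = 9252 → n = rpm/60 = 154.200000 rev/s
J = V / (n·D) = 52.61 / (154.200000 × 0.727) = 0.469299
regime bands: climb J<0.6547 | cruise [0.6547, 1.3095) | windmill J≥1.3095
J = 0.4693 → climb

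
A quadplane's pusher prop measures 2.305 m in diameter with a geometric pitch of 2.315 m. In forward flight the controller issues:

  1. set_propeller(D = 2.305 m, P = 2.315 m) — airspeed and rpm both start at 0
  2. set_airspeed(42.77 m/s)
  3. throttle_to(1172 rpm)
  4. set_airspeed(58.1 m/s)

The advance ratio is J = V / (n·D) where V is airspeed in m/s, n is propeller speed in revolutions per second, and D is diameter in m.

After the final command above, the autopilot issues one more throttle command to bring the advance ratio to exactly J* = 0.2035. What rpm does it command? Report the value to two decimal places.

rpm = 7431.77

set_propeller: D = 2.305 m, P = 2.315 m (p = P/D = 1.004338); state ← (V=0, rpm=0)
set_airspeed(42.77): V ← 42.77 m/s
throttle_to(1172): rpm ← 1172
set_airspeed(58.1): V ← 58.1 m/s
final state: V = 58.1 m/s, rpm = 1172 → n = rpm/60 = 19.533333 rev/s
target J* = 0.2035; solve J* = V/(n·D) for n: n = V/(J*·D) = 58.1/(0.2035 × 2.305) = 123.862770 rev/s
rpm = 60·n = 7431.766217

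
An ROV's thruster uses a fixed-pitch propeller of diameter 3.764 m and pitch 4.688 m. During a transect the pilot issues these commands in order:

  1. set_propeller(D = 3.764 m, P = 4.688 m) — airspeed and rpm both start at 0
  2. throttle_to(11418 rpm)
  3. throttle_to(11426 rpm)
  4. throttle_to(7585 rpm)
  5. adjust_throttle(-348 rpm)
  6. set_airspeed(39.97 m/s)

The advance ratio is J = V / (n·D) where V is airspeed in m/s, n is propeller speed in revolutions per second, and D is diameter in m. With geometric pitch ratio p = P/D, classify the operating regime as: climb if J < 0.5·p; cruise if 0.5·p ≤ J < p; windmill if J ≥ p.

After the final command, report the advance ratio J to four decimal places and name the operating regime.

J = 0.0880, regime = climb

set_propeller: D = 3.764 m, P = 4.688 m (p = P/D = 1.245484); state ← (V=0, rpm=0)
throttle_to(11418): rpm ← 11418
throttle_to(11426): rpm ← 11426
throttle_to(7585): rpm ← 7585
adjust_throttle(-348): rpm ← 7585 -348 = 7237
set_airspeed(39.97): V ← 39.97 m/s
final state: V = 39.97 m/s, rpm = 7237 → n = rpm/60 = 120.616667 rev/s
J = V / (n·D) = 39.97 / (120.616667 × 3.764) = 0.088039
regime bands: climb J<0.6227 | cruise [0.6227, 1.2455) | windmill J≥1.2455
J = 0.0880 → climb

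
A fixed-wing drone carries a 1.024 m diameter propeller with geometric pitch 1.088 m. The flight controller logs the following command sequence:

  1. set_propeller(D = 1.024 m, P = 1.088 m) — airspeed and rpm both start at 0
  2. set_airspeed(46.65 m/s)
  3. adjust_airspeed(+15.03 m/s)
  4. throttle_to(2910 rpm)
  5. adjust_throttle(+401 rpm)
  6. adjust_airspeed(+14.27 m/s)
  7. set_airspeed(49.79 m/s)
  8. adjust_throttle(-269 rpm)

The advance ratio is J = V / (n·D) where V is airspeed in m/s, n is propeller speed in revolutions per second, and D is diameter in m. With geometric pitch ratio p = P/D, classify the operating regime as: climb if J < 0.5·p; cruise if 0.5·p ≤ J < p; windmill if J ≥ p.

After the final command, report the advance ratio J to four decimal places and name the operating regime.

set_propeller: D = 1.024 m, P = 1.088 m (p = P/D = 1.062500); state ← (V=0, rpm=0)
set_airspeed(46.65): V ← 46.65 m/s
adjust_airspeed(+15.03): V ← 46.65 +15.03 = 61.68 m/s
throttle_to(2910): rpm ← 2910
adjust_throttle(+401): rpm ← 2910 +401 = 3311
adjust_airspeed(+14.27): V ← 61.68 +14.27 = 75.95 m/s
set_airspeed(49.79): V ← 49.79 m/s
adjust_throttle(-269): rpm ← 3311 -269 = 3042
final state: V = 49.79 m/s, rpm = 3042 → n = rpm/60 = 50.700000 rev/s
J = V / (n·D) = 49.79 / (50.700000 × 1.024) = 0.959034
regime bands: climb J<0.5312 | cruise [0.5312, 1.0625) | windmill J≥1.0625
J = 0.9590 → cruise

J = 0.9590, regime = cruise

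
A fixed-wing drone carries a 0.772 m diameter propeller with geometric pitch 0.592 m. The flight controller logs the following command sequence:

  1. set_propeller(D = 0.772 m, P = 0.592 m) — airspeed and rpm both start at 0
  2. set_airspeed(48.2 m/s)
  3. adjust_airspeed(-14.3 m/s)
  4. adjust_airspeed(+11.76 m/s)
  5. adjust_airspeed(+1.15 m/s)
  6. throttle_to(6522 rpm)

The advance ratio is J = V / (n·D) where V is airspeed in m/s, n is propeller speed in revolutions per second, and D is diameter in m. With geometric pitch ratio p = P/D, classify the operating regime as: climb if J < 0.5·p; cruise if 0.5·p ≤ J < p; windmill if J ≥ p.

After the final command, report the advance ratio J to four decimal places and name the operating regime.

J = 0.5578, regime = cruise

set_propeller: D = 0.772 m, P = 0.592 m (p = P/D = 0.766839); state ← (V=0, rpm=0)
set_airspeed(48.2): V ← 48.2 m/s
adjust_airspeed(-14.3): V ← 48.2 -14.3 = 33.9 m/s
adjust_airspeed(+11.76): V ← 33.9 +11.76 = 45.66 m/s
adjust_airspeed(+1.15): V ← 45.66 +1.15 = 46.81 m/s
throttle_to(6522): rpm ← 6522
final state: V = 46.81 m/s, rpm = 6522 → n = rpm/60 = 108.700000 rev/s
J = V / (n·D) = 46.81 / (108.700000 × 0.772) = 0.557817
regime bands: climb J<0.3834 | cruise [0.3834, 0.7668) | windmill J≥0.7668
J = 0.5578 → cruise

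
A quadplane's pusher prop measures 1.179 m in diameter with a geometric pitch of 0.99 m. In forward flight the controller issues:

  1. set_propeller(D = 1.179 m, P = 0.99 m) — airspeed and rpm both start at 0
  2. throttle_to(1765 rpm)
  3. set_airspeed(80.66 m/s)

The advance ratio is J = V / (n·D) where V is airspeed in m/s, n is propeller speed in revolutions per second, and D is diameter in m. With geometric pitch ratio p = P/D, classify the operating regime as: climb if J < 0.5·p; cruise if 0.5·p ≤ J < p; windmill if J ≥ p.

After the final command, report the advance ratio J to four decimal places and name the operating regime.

set_propeller: D = 1.179 m, P = 0.99 m (p = P/D = 0.839695); state ← (V=0, rpm=0)
throttle_to(1765): rpm ← 1765
set_airspeed(80.66): V ← 80.66 m/s
final state: V = 80.66 m/s, rpm = 1765 → n = rpm/60 = 29.416667 rev/s
J = V / (n·D) = 80.66 / (29.416667 × 1.179) = 2.325685
regime bands: climb J<0.4198 | cruise [0.4198, 0.8397) | windmill J≥0.8397
J = 2.3257 → windmill

J = 2.3257, regime = windmill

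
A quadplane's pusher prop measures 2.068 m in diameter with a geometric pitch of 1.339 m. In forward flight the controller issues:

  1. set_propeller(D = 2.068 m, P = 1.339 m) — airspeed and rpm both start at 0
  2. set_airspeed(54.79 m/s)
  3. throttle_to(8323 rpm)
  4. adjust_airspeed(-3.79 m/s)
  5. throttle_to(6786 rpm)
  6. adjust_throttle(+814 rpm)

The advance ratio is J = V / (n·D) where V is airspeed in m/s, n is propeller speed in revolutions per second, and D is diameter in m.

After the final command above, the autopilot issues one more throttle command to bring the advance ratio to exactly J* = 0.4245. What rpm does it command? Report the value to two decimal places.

rpm = 3485.73

set_propeller: D = 2.068 m, P = 1.339 m (p = P/D = 0.647485); state ← (V=0, rpm=0)
set_airspeed(54.79): V ← 54.79 m/s
throttle_to(8323): rpm ← 8323
adjust_airspeed(-3.79): V ← 54.79 -3.79 = 51 m/s
throttle_to(6786): rpm ← 6786
adjust_throttle(+814): rpm ← 6786 +814 = 7600
final state: V = 51 m/s, rpm = 7600 → n = rpm/60 = 126.666667 rev/s
target J* = 0.4245; solve J* = V/(n·D) for n: n = V/(J*·D) = 51/(0.4245 × 2.068) = 58.095427 rev/s
rpm = 60·n = 3485.725612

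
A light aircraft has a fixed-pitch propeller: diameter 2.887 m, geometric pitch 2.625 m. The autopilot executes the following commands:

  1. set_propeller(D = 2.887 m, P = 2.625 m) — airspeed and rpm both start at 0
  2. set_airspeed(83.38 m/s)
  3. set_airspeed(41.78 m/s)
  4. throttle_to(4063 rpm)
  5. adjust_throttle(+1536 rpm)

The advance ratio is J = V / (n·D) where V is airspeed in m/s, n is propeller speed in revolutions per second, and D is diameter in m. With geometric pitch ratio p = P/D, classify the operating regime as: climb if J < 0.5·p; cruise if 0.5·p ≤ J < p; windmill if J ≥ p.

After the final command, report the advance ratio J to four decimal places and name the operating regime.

set_propeller: D = 2.887 m, P = 2.625 m (p = P/D = 0.909248); state ← (V=0, rpm=0)
set_airspeed(83.38): V ← 83.38 m/s
set_airspeed(41.78): V ← 41.78 m/s
throttle_to(4063): rpm ← 4063
adjust_throttle(+1536): rpm ← 4063 +1536 = 5599
final state: V = 41.78 m/s, rpm = 5599 → n = rpm/60 = 93.316667 rev/s
J = V / (n·D) = 41.78 / (93.316667 × 2.887) = 0.155082
regime bands: climb J<0.4546 | cruise [0.4546, 0.9092) | windmill J≥0.9092
J = 0.1551 → climb

J = 0.1551, regime = climb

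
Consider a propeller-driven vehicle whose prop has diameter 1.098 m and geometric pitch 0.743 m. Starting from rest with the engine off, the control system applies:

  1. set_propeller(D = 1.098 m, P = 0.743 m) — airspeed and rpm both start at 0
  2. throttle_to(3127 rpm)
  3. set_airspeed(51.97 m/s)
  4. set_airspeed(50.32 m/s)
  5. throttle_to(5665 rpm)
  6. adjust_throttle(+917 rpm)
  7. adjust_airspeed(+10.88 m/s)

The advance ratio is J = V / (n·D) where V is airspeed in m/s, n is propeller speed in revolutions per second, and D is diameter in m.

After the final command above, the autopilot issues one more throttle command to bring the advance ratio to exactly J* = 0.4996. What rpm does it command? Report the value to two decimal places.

set_propeller: D = 1.098 m, P = 0.743 m (p = P/D = 0.676685); state ← (V=0, rpm=0)
throttle_to(3127): rpm ← 3127
set_airspeed(51.97): V ← 51.97 m/s
set_airspeed(50.32): V ← 50.32 m/s
throttle_to(5665): rpm ← 5665
adjust_throttle(+917): rpm ← 5665 +917 = 6582
adjust_airspeed(+10.88): V ← 50.32 +10.88 = 61.2 m/s
final state: V = 61.2 m/s, rpm = 6582 → n = rpm/60 = 109.700000 rev/s
target J* = 0.4996; solve J* = V/(n·D) for n: n = V/(J*·D) = 61.2/(0.4996 × 1.098) = 111.564662 rev/s
rpm = 60·n = 6693.879694

rpm = 6693.88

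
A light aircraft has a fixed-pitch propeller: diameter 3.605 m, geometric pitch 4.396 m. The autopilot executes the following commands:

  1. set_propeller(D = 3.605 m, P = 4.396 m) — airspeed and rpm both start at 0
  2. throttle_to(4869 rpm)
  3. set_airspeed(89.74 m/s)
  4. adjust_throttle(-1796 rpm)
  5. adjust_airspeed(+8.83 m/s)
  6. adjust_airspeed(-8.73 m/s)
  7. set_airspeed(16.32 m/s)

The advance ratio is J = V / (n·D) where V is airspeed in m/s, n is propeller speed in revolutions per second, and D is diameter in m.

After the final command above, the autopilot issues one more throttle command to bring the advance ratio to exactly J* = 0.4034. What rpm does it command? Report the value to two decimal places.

rpm = 673.33

set_propeller: D = 3.605 m, P = 4.396 m (p = P/D = 1.219417); state ← (V=0, rpm=0)
throttle_to(4869): rpm ← 4869
set_airspeed(89.74): V ← 89.74 m/s
adjust_throttle(-1796): rpm ← 4869 -1796 = 3073
adjust_airspeed(+8.83): V ← 89.74 +8.83 = 98.57 m/s
adjust_airspeed(-8.73): V ← 98.57 -8.73 = 89.84 m/s
set_airspeed(16.32): V ← 16.32 m/s
final state: V = 16.32 m/s, rpm = 3073 → n = rpm/60 = 51.216667 rev/s
target J* = 0.4034; solve J* = V/(n·D) for n: n = V/(J*·D) = 16.32/(0.4034 × 3.605) = 11.222226 rev/s
rpm = 60·n = 673.333530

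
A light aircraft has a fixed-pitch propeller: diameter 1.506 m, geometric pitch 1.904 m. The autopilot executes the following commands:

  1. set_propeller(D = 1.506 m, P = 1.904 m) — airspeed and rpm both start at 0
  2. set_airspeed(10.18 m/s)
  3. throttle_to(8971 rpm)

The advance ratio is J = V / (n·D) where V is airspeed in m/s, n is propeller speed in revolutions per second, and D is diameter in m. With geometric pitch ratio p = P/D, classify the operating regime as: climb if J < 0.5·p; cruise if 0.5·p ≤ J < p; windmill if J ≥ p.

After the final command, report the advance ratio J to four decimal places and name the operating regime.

set_propeller: D = 1.506 m, P = 1.904 m (p = P/D = 1.264276); state ← (V=0, rpm=0)
set_airspeed(10.18): V ← 10.18 m/s
throttle_to(8971): rpm ← 8971
final state: V = 10.18 m/s, rpm = 8971 → n = rpm/60 = 149.516667 rev/s
J = V / (n·D) = 10.18 / (149.516667 × 1.506) = 0.045210
regime bands: climb J<0.6321 | cruise [0.6321, 1.2643) | windmill J≥1.2643
J = 0.0452 → climb

J = 0.0452, regime = climb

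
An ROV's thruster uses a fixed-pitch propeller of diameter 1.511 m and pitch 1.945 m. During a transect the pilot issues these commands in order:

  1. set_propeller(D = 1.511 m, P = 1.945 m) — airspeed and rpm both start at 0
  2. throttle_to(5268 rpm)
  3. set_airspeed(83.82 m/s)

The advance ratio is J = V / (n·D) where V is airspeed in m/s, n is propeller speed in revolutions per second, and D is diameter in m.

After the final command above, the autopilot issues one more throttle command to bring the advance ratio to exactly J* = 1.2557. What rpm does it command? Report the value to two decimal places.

rpm = 2650.63

set_propeller: D = 1.511 m, P = 1.945 m (p = P/D = 1.287227); state ← (V=0, rpm=0)
throttle_to(5268): rpm ← 5268
set_airspeed(83.82): V ← 83.82 m/s
final state: V = 83.82 m/s, rpm = 5268 → n = rpm/60 = 87.800000 rev/s
target J* = 1.2557; solve J* = V/(n·D) for n: n = V/(J*·D) = 83.82/(1.2557 × 1.511) = 44.177110 rev/s
rpm = 60·n = 2650.626578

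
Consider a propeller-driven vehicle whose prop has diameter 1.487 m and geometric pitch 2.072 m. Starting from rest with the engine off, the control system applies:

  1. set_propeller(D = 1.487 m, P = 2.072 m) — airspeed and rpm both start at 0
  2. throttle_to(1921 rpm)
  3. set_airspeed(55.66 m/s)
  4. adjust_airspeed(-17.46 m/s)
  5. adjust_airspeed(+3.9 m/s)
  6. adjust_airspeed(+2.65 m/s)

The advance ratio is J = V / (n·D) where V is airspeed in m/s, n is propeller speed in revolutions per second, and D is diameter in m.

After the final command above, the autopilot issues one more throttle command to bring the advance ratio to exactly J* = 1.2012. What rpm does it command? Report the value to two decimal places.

set_propeller: D = 1.487 m, P = 2.072 m (p = P/D = 1.393410); state ← (V=0, rpm=0)
throttle_to(1921): rpm ← 1921
set_airspeed(55.66): V ← 55.66 m/s
adjust_airspeed(-17.46): V ← 55.66 -17.46 = 38.2 m/s
adjust_airspeed(+3.9): V ← 38.2 +3.9 = 42.1 m/s
adjust_airspeed(+2.65): V ← 42.1 +2.65 = 44.75 m/s
final state: V = 44.75 m/s, rpm = 1921 → n = rpm/60 = 32.016667 rev/s
target J* = 1.2012; solve J* = V/(n·D) for n: n = V/(J*·D) = 44.75/(1.2012 × 1.487) = 25.053404 rev/s
rpm = 60·n = 1503.204260

rpm = 1503.20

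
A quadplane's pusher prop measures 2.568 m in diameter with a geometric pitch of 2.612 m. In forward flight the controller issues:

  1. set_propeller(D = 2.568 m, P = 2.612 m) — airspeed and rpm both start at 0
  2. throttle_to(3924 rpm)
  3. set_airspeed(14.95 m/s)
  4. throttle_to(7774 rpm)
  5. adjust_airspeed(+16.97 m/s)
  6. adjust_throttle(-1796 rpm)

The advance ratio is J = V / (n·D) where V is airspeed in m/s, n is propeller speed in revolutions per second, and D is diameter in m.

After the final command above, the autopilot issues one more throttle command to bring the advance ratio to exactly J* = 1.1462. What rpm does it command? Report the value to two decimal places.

set_propeller: D = 2.568 m, P = 2.612 m (p = P/D = 1.017134); state ← (V=0, rpm=0)
throttle_to(3924): rpm ← 3924
set_airspeed(14.95): V ← 14.95 m/s
throttle_to(7774): rpm ← 7774
adjust_airspeed(+16.97): V ← 14.95 +16.97 = 31.92 m/s
adjust_throttle(-1796): rpm ← 7774 -1796 = 5978
final state: V = 31.92 m/s, rpm = 5978 → n = rpm/60 = 99.633333 rev/s
target J* = 1.1462; solve J* = V/(n·D) for n: n = V/(J*·D) = 31.92/(1.1462 × 2.568) = 10.844448 rev/s
rpm = 60·n = 650.666893

rpm = 650.67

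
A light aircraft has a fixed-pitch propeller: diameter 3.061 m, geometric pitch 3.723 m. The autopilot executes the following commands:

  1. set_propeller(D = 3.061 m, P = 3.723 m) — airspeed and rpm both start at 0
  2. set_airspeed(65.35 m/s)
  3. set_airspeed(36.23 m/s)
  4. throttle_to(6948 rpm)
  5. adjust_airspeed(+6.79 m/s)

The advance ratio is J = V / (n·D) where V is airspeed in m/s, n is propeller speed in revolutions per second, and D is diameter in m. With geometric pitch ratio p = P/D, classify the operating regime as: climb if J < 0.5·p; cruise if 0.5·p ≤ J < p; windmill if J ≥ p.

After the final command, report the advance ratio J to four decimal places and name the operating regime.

set_propeller: D = 3.061 m, P = 3.723 m (p = P/D = 1.216269); state ← (V=0, rpm=0)
set_airspeed(65.35): V ← 65.35 m/s
set_airspeed(36.23): V ← 36.23 m/s
throttle_to(6948): rpm ← 6948
adjust_airspeed(+6.79): V ← 36.23 +6.79 = 43.02 m/s
final state: V = 43.02 m/s, rpm = 6948 → n = rpm/60 = 115.800000 rev/s
J = V / (n·D) = 43.02 / (115.800000 × 3.061) = 0.121366
regime bands: climb J<0.6081 | cruise [0.6081, 1.2163) | windmill J≥1.2163
J = 0.1214 → climb

J = 0.1214, regime = climb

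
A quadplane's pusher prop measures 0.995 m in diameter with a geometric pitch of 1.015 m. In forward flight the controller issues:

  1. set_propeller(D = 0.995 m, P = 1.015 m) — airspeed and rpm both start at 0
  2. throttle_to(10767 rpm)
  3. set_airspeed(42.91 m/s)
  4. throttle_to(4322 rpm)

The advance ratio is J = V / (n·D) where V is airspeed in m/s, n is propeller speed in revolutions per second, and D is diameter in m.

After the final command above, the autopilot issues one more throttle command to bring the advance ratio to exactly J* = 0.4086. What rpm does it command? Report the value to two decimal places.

set_propeller: D = 0.995 m, P = 1.015 m (p = P/D = 1.020101); state ← (V=0, rpm=0)
throttle_to(10767): rpm ← 10767
set_airspeed(42.91): V ← 42.91 m/s
throttle_to(4322): rpm ← 4322
final state: V = 42.91 m/s, rpm = 4322 → n = rpm/60 = 72.033333 rev/s
target J* = 0.4086; solve J* = V/(n·D) for n: n = V/(J*·D) = 42.91/(0.4086 × 0.995) = 105.544856 rev/s
rpm = 60·n = 6332.691357

rpm = 6332.69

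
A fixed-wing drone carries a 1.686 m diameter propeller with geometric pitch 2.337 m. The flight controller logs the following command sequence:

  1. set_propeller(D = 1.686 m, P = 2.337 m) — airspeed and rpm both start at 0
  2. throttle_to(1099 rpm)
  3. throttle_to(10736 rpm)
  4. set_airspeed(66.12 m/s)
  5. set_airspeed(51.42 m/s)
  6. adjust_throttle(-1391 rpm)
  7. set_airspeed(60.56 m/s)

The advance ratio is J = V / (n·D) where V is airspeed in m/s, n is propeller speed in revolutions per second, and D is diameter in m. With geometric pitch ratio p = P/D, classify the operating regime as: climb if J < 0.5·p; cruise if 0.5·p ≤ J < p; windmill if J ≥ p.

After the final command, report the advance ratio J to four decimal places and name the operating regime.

J = 0.2306, regime = climb

set_propeller: D = 1.686 m, P = 2.337 m (p = P/D = 1.386121); state ← (V=0, rpm=0)
throttle_to(1099): rpm ← 1099
throttle_to(10736): rpm ← 10736
set_airspeed(66.12): V ← 66.12 m/s
set_airspeed(51.42): V ← 51.42 m/s
adjust_throttle(-1391): rpm ← 10736 -1391 = 9345
set_airspeed(60.56): V ← 60.56 m/s
final state: V = 60.56 m/s, rpm = 9345 → n = rpm/60 = 155.750000 rev/s
J = V / (n·D) = 60.56 / (155.750000 × 1.686) = 0.230622
regime bands: climb J<0.6931 | cruise [0.6931, 1.3861) | windmill J≥1.3861
J = 0.2306 → climb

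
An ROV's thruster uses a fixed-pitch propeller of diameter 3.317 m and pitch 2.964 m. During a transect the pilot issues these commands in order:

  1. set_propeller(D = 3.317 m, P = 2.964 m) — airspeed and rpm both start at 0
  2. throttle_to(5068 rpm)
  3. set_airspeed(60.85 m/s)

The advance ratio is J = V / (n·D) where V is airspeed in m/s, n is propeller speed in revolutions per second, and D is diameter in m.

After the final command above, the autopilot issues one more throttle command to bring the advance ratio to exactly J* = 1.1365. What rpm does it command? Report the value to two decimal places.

rpm = 968.49

set_propeller: D = 3.317 m, P = 2.964 m (p = P/D = 0.893579); state ← (V=0, rpm=0)
throttle_to(5068): rpm ← 5068
set_airspeed(60.85): V ← 60.85 m/s
final state: V = 60.85 m/s, rpm = 5068 → n = rpm/60 = 84.466667 rev/s
target J* = 1.1365; solve J* = V/(n·D) for n: n = V/(J*·D) = 60.85/(1.1365 × 3.317) = 16.141566 rev/s
rpm = 60·n = 968.493971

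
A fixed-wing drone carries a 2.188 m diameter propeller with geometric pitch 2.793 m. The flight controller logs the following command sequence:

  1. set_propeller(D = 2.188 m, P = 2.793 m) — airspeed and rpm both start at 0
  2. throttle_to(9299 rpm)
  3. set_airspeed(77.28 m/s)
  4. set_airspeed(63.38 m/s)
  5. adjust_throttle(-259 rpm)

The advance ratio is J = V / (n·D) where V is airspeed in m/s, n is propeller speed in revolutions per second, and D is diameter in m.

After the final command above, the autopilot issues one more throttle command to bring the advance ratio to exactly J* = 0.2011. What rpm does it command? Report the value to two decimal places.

set_propeller: D = 2.188 m, P = 2.793 m (p = P/D = 1.276508); state ← (V=0, rpm=0)
throttle_to(9299): rpm ← 9299
set_airspeed(77.28): V ← 77.28 m/s
set_airspeed(63.38): V ← 63.38 m/s
adjust_throttle(-259): rpm ← 9299 -259 = 9040
final state: V = 63.38 m/s, rpm = 9040 → n = rpm/60 = 150.666667 rev/s
target J* = 0.2011; solve J* = V/(n·D) for n: n = V/(J*·D) = 63.38/(0.2011 × 2.188) = 144.043228 rev/s
rpm = 60·n = 8642.593705

rpm = 8642.59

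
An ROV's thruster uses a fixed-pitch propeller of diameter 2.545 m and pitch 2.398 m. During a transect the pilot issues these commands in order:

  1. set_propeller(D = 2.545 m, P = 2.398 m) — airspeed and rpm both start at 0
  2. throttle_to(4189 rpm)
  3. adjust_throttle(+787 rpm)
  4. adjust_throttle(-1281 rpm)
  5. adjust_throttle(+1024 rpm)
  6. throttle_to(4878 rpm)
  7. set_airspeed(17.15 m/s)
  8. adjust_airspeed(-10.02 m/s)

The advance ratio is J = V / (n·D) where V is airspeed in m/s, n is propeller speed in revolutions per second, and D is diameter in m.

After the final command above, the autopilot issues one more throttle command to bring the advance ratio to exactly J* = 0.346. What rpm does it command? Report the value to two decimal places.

rpm = 485.82

set_propeller: D = 2.545 m, P = 2.398 m (p = P/D = 0.942240); state ← (V=0, rpm=0)
throttle_to(4189): rpm ← 4189
adjust_throttle(+787): rpm ← 4189 +787 = 4976
adjust_throttle(-1281): rpm ← 4976 -1281 = 3695
adjust_throttle(+1024): rpm ← 3695 +1024 = 4719
throttle_to(4878): rpm ← 4878
set_airspeed(17.15): V ← 17.15 m/s
adjust_airspeed(-10.02): V ← 17.15 -10.02 = 7.13 m/s
final state: V = 7.13 m/s, rpm = 4878 → n = rpm/60 = 81.300000 rev/s
target J* = 0.346; solve J* = V/(n·D) for n: n = V/(J*·D) = 7.13/(0.346 × 2.545) = 8.097028 rev/s
rpm = 60·n = 485.821684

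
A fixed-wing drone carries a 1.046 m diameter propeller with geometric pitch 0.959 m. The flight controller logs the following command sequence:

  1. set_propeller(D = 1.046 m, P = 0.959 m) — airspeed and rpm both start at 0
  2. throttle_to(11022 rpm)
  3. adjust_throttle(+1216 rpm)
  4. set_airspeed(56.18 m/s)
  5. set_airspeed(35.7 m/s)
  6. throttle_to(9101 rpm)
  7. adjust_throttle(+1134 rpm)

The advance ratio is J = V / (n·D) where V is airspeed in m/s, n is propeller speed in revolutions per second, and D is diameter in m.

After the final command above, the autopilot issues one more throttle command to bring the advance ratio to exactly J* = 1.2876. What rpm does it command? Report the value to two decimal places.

rpm = 1590.40

set_propeller: D = 1.046 m, P = 0.959 m (p = P/D = 0.916826); state ← (V=0, rpm=0)
throttle_to(11022): rpm ← 11022
adjust_throttle(+1216): rpm ← 11022 +1216 = 12238
set_airspeed(56.18): V ← 56.18 m/s
set_airspeed(35.7): V ← 35.7 m/s
throttle_to(9101): rpm ← 9101
adjust_throttle(+1134): rpm ← 9101 +1134 = 10235
final state: V = 35.7 m/s, rpm = 10235 → n = rpm/60 = 170.583333 rev/s
target J* = 1.2876; solve J* = V/(n·D) for n: n = V/(J*·D) = 35.7/(1.2876 × 1.046) = 26.506694 rev/s
rpm = 60·n = 1590.401637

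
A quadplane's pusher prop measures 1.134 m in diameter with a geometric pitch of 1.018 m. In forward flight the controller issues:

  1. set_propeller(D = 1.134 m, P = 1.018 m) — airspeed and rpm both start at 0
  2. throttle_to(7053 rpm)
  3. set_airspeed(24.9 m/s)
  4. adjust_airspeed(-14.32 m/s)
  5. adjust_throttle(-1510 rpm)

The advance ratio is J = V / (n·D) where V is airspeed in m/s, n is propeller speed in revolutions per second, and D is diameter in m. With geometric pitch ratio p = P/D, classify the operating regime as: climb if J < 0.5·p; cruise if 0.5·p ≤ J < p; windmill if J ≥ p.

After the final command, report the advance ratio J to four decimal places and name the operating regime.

set_propeller: D = 1.134 m, P = 1.018 m (p = P/D = 0.897707); state ← (V=0, rpm=0)
throttle_to(7053): rpm ← 7053
set_airspeed(24.9): V ← 24.9 m/s
adjust_airspeed(-14.32): V ← 24.9 -14.32 = 10.58 m/s
adjust_throttle(-1510): rpm ← 7053 -1510 = 5543
final state: V = 10.58 m/s, rpm = 5543 → n = rpm/60 = 92.383333 rev/s
J = V / (n·D) = 10.58 / (92.383333 × 1.134) = 0.100990
regime bands: climb J<0.4489 | cruise [0.4489, 0.8977) | windmill J≥0.8977
J = 0.1010 → climb

J = 0.1010, regime = climb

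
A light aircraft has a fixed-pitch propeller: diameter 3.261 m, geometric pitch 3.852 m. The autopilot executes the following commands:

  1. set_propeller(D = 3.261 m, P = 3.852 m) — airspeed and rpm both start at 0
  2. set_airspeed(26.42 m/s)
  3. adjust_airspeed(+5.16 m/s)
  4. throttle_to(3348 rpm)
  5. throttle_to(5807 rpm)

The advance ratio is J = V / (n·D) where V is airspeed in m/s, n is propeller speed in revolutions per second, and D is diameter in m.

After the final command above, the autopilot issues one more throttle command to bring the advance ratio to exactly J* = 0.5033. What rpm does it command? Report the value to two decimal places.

rpm = 1154.48

set_propeller: D = 3.261 m, P = 3.852 m (p = P/D = 1.181233); state ← (V=0, rpm=0)
set_airspeed(26.42): V ← 26.42 m/s
adjust_airspeed(+5.16): V ← 26.42 +5.16 = 31.58 m/s
throttle_to(3348): rpm ← 3348
throttle_to(5807): rpm ← 5807
final state: V = 31.58 m/s, rpm = 5807 → n = rpm/60 = 96.783333 rev/s
target J* = 0.5033; solve J* = V/(n·D) for n: n = V/(J*·D) = 31.58/(0.5033 × 3.261) = 19.241299 rev/s
rpm = 60·n = 1154.477962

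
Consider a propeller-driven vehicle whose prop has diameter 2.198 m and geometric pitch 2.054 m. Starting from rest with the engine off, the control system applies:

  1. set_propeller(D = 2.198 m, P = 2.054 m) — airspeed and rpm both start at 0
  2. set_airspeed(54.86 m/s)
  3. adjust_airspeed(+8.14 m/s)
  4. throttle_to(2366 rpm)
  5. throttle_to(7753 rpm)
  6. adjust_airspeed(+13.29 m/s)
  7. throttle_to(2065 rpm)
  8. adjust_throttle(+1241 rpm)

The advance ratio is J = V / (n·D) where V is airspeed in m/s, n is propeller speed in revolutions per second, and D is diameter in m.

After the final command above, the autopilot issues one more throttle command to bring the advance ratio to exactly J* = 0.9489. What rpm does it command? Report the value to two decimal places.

rpm = 2194.68

set_propeller: D = 2.198 m, P = 2.054 m (p = P/D = 0.934486); state ← (V=0, rpm=0)
set_airspeed(54.86): V ← 54.86 m/s
adjust_airspeed(+8.14): V ← 54.86 +8.14 = 63 m/s
throttle_to(2366): rpm ← 2366
throttle_to(7753): rpm ← 7753
adjust_airspeed(+13.29): V ← 63 +13.29 = 76.29 m/s
throttle_to(2065): rpm ← 2065
adjust_throttle(+1241): rpm ← 2065 +1241 = 3306
final state: V = 76.29 m/s, rpm = 3306 → n = rpm/60 = 55.100000 rev/s
target J* = 0.9489; solve J* = V/(n·D) for n: n = V/(J*·D) = 76.29/(0.9489 × 2.198) = 36.577960 rev/s
rpm = 60·n = 2194.677598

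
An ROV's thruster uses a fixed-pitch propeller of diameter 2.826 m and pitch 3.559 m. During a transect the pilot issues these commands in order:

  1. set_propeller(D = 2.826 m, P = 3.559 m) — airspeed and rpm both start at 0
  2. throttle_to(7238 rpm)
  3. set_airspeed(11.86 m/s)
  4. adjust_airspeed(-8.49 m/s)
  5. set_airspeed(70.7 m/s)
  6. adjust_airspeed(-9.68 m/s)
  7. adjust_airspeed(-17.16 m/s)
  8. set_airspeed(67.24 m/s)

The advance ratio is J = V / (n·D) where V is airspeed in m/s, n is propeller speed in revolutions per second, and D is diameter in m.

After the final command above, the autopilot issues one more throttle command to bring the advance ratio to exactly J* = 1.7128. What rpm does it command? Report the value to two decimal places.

rpm = 833.49

set_propeller: D = 2.826 m, P = 3.559 m (p = P/D = 1.259377); state ← (V=0, rpm=0)
throttle_to(7238): rpm ← 7238
set_airspeed(11.86): V ← 11.86 m/s
adjust_airspeed(-8.49): V ← 11.86 -8.49 = 3.37 m/s
set_airspeed(70.7): V ← 70.7 m/s
adjust_airspeed(-9.68): V ← 70.7 -9.68 = 61.02 m/s
adjust_airspeed(-17.16): V ← 61.02 -17.16 = 43.86 m/s
set_airspeed(67.24): V ← 67.24 m/s
final state: V = 67.24 m/s, rpm = 7238 → n = rpm/60 = 120.633333 rev/s
target J* = 1.7128; solve J* = V/(n·D) for n: n = V/(J*·D) = 67.24/(1.7128 × 2.826) = 13.891492 rev/s
rpm = 60·n = 833.489520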